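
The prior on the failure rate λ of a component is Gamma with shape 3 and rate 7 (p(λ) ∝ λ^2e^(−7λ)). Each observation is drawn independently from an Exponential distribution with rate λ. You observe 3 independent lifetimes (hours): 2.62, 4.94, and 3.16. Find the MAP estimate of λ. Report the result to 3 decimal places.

The Exponential(rate=λ) likelihood is ∝ λ^n e^(−λΣtᵢ). Here n = 3 and Σtᵢ = 2.62 + 4.94 + 3.16 = 10.72.
Posterior ∝ λ^2e^(−7λ) · λ^3e^(−10.72λ) = λ^5e^(−17.72λ), i.e. Gamma(6, 17.72).
Mode = (a−1)/b = 5/17.72 ≈ 0.282.

λ̂_MAP = 0.282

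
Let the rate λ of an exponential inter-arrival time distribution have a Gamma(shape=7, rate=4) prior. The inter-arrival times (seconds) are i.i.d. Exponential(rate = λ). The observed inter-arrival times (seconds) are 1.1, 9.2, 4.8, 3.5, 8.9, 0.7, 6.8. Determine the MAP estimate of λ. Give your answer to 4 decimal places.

The Exponential(rate=λ) likelihood is ∝ λ^n e^(−λΣtᵢ). Here n = 7 and Σtᵢ = 1.1 + 9.2 + 4.8 + 3.5 + 8.9 + 0.7 + 6.8 = 35.
Posterior ∝ λ^6e^(−4λ) · λ^7e^(−35λ) = λ^13e^(−39λ), i.e. Gamma(14, 39).
Mode = (a−1)/b = 13/39 ≈ 0.3333.

λ̂_MAP = 0.3333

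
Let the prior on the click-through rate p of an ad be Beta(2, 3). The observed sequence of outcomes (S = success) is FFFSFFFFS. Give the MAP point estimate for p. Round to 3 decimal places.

p̂_MAP = 0.250

Prior: Beta(2, 3).
Data: 2 successes in 9 trials (from the sequence). The binomial likelihood contributes p^2(1−p)^7, so the posterior is Beta(2+2, 3+7) = Beta(4, 10).
For Beta(a, b) with a, b > 1 the mode is (a−1)/(a+b−2) = 3/12 ≈ 0.250.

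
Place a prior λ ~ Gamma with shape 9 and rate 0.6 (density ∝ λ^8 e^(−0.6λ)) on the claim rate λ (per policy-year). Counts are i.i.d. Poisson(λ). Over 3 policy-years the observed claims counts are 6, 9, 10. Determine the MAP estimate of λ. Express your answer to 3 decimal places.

Σxᵢ = 6+9+10 = 25, with n = 3.
Posterior ∝ λ^8e^(−0.6λ) · λ^25e^(−3λ) = λ^33e^(−3.6λ), i.e. Gamma(shape=34, rate=3.6).
The mode of a Gamma(a, b) with a ≥ 1 (shape–rate) is (a−1)/b = 33/3.6 ≈ 9.167.

λ̂_MAP = 9.167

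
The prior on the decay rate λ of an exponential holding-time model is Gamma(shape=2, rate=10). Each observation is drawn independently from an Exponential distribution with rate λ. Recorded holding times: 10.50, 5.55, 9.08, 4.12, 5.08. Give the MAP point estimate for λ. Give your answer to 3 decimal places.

λ̂_MAP = 0.135

The Exponential(rate=λ) likelihood is ∝ λ^n e^(−λΣtᵢ). Here n = 5 and Σtᵢ = 10.50 + 5.55 + 9.08 + 4.12 + 5.08 = 34.33.
Posterior ∝ λe^(−10λ) · λ^5e^(−34.33λ) = λ^6e^(−44.33λ), i.e. Gamma(7, 44.33).
Mode = (a−1)/b = 6/44.33 ≈ 0.135.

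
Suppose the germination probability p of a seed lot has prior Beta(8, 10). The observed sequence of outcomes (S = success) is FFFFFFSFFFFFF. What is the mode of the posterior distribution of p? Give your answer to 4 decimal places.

Prior: Beta(8, 10).
Data: 1 success in 13 trials (from the sequence). The binomial likelihood contributes p(1−p)^12, so the posterior is Beta(8+1, 10+12) = Beta(9, 22).
For Beta(a, b) with a, b > 1 the mode is (a−1)/(a+b−2) = 8/29 ≈ 0.2759.

p̂_MAP = 0.2759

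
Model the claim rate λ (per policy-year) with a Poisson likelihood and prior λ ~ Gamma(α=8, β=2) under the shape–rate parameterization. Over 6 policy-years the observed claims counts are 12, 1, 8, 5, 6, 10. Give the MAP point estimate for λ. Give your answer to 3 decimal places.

Σxᵢ = 12+1+8+5+6+10 = 42, with n = 6.
Posterior ∝ λ^7e^(−2λ) · λ^42e^(−6λ) = λ^49e^(−8λ), i.e. Gamma(shape=50, rate=8).
The mode of a Gamma(a, b) with a ≥ 1 (shape–rate) is (a−1)/b = 49/8 ≈ 6.125.

λ̂_MAP = 6.125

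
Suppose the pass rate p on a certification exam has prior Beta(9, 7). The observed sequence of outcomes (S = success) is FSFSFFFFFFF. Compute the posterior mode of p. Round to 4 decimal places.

p̂_MAP = 0.4000

Prior: Beta(9, 7).
Data: 2 successes in 11 trials (from the sequence). The binomial likelihood contributes p^2(1−p)^9, so the posterior is Beta(9+2, 7+9) = Beta(11, 16).
For Beta(a, b) with a, b > 1 the mode is (a−1)/(a+b−2) = 10/25 ≈ 0.4000.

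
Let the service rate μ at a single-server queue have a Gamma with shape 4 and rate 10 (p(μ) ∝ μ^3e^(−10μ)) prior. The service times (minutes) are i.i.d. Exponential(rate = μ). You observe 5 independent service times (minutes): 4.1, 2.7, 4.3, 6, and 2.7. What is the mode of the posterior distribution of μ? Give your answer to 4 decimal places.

μ̂_MAP = 0.2685

The Exponential(rate=μ) likelihood is ∝ μ^n e^(−μΣtᵢ). Here n = 5 and Σtᵢ = 4.1 + 2.7 + 4.3 + 6 + 2.7 = 19.8.
Posterior ∝ μ^3e^(−10μ) · μ^5e^(−19.8μ) = μ^8e^(−29.8μ), i.e. Gamma(9, 29.8).
Mode = (a−1)/b = 8/29.8 ≈ 0.2685.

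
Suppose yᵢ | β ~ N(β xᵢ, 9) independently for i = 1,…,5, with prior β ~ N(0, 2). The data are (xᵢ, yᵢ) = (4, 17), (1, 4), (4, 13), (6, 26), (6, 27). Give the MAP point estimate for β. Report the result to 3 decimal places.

β̂_MAP = 4.037

log p(β | y) = −Σ(yᵢ − βxᵢ)²/(2·9) − β²/(2·2) + const.
Setting the derivative to zero: Σxᵢ(yᵢ − βxᵢ)/9 − β/2 = 0, so β = Σxᵢyᵢ / (Σxᵢ² + σ²/τ²).
Σxᵢyᵢ = 4·17 + 1·4 + 4·13 + 6·26 + 6·27 = 442; Σxᵢ² = 105; σ²/τ² = 4.5.
β̂_MAP = 442 / (105 + 4.5) = 442/109.5 ≈ 4.037.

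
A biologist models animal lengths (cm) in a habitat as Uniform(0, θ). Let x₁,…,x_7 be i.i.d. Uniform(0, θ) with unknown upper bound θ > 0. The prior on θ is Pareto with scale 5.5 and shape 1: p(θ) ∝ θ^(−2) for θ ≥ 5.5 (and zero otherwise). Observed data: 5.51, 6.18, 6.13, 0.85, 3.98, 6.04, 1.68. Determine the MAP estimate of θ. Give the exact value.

The Uniform(0, θ) likelihood is θ^(−n) for θ ≥ max(xᵢ), zero otherwise. Here max(xᵢ) = 6.18.
Posterior ∝ θ^(−2) · θ^(−7) = θ^(−9) on θ ≥ max(5.5, 6.18) = 6.18.
This density is strictly decreasing in θ, so the posterior mode lies at the lower boundary of the support.

θ̂_MAP = 6.18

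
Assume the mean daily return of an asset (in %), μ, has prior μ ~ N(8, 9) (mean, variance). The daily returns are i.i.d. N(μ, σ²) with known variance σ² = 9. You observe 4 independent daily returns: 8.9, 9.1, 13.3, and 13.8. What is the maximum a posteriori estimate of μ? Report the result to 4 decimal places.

μ̂_MAP = 10.6200

n = 4; x̄ = (8.9 + 9.1 + 13.3 + 13.8)/4 = 45.1/4 = 11.275.
For a Normal prior and Normal likelihood with known variance, the posterior is Normal; its mode equals its mean, the precision-weighted average.
Prior precision 1/σ₀² = 1/9; data precision n/σ² = 4/9.
μ̂ = ((1/9)·8 + (4/9)·11.275) / (1/9 + 4/9) = 5.9/(5/9) = 10.6200.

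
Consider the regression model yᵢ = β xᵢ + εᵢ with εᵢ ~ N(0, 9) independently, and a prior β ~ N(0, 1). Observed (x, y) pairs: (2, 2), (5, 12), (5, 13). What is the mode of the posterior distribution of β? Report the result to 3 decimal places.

β̂_MAP = 2.048

log p(β | y) = −Σ(yᵢ − βxᵢ)²/(2·9) − β²/(2·1) + const.
Setting the derivative to zero: Σxᵢ(yᵢ − βxᵢ)/9 − β/1 = 0, so β = Σxᵢyᵢ / (Σxᵢ² + σ²/τ²).
Σxᵢyᵢ = 2·2 + 5·12 + 5·13 = 129; Σxᵢ² = 54; σ²/τ² = 9.
β̂_MAP = 129 / (54 + 9) = 129/63 ≈ 2.048.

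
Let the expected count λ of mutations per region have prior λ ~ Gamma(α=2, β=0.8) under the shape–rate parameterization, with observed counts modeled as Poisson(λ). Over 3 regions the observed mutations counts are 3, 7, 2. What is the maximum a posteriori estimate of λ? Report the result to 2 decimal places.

λ̂_MAP = 3.42

Σxᵢ = 3+7+2 = 12, with n = 3.
Posterior ∝ λe^(−0.8λ) · λ^12e^(−3λ) = λ^13e^(−3.8λ), i.e. Gamma(shape=14, rate=3.8).
The mode of a Gamma(a, b) with a ≥ 1 (shape–rate) is (a−1)/b = 13/3.8 ≈ 3.42.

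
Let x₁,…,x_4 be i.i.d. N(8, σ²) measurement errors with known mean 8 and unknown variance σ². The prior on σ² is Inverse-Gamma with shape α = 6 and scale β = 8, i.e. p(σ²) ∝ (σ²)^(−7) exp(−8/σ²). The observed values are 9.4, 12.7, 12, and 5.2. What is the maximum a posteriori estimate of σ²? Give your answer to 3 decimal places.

σ̂²_MAP = 3.549

Sum of squared deviations about the known mean: SS = (9.4−8)² + (12.7−8)² + (12−8)² + (5.2−8)² = 47.89.
The Normal likelihood contributes (σ²)^(−n/2) exp(−SS/(2σ²)), so the posterior is Inverse-Gamma(α + n/2, β + SS/2) = Inverse-Gamma(8, 31.945).
The mode of Inverse-Gamma(a, b) is b/(a+1) = 31.945/9 ≈ 3.549.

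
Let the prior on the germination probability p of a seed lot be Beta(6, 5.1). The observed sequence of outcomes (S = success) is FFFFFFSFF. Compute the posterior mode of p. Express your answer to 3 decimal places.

p̂_MAP = 0.331

Prior: Beta(6, 5.1).
Data: 1 success in 9 trials (from the sequence). The binomial likelihood contributes p(1−p)^8, so the posterior is Beta(6+1, 5.1+8) = Beta(7, 13.1).
For Beta(a, b) with a, b > 1 the mode is (a−1)/(a+b−2) = 6/18.1 ≈ 0.331.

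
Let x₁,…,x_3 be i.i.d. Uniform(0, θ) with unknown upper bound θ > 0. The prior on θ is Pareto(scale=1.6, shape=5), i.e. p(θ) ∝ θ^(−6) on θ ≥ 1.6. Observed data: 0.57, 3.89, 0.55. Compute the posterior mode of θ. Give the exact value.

θ̂_MAP = 3.89

The Uniform(0, θ) likelihood is θ^(−n) for θ ≥ max(xᵢ), zero otherwise. Here max(xᵢ) = 3.89.
Posterior ∝ θ^(−6) · θ^(−3) = θ^(−9) on θ ≥ max(1.6, 3.89) = 3.89.
This density is strictly decreasing in θ, so the posterior mode lies at the lower boundary of the support.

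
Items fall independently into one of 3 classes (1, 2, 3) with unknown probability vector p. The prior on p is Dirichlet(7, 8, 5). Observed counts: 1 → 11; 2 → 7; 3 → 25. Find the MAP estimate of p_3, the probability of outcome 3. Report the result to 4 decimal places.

MAP estimate: 0.4833

The posterior is Dirichlet(αᵢ + nᵢ) = Dirichlet(18, 15, 30).
For a Dirichlet(a₁,…,a_K) with all aᵢ > 1, the mode has j-th component (aⱼ − 1)/(Σaᵢ − K).
Here Σaᵢ = 63 and K = 3, so p_3 = (30 − 1)/(63 − 3) = 29/60 ≈ 0.4833.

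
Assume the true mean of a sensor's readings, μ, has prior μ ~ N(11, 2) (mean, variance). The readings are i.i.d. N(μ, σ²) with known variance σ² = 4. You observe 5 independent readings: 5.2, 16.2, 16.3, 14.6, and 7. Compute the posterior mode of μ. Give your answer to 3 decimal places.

n = 5; x̄ = (5.2 + 16.2 + 16.3 + 14.6 + 7)/5 = 59.3/5 = 11.86.
For a Normal prior and Normal likelihood with known variance, the posterior is Normal; its mode equals its mean, the precision-weighted average.
Prior precision 1/σ₀² = 1/2 = 0.5; data precision n/σ² = 5/4 = 1.25.
μ̂ = (0.5·11 + 1.25·11.86) / (0.5 + 1.25) = 20.325/1.75 = 813/70 ≈ 11.614.

μ̂_MAP = 11.614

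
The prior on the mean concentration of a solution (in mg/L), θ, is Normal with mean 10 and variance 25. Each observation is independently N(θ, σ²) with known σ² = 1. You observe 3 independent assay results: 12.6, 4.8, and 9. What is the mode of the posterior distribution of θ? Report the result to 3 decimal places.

n = 3; x̄ = (12.6 + 4.8 + 9)/3 = 26.4/3 = 8.8.
For a Normal prior and Normal likelihood with known variance, the posterior is Normal; its mode equals its mean, the precision-weighted average.
Prior precision 1/σ₀² = 1/25 = 0.04; data precision n/σ² = 3/1 = 3.
θ̂ = (0.04·10 + 3·8.8) / (0.04 + 3) = 26.8/3.04 = 335/38 ≈ 8.816.

θ̂_MAP = 8.816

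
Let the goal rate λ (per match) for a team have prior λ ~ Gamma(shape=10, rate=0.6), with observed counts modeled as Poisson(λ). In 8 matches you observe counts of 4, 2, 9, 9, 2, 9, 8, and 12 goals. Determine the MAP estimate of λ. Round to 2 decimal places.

λ̂_MAP = 7.44

Σxᵢ = 4+2+9+9+2+9+8+12 = 55, with n = 8.
Posterior ∝ λ^9e^(−0.6λ) · λ^55e^(−8λ) = λ^64e^(−8.6λ), i.e. Gamma(shape=65, rate=8.6).
The mode of a Gamma(a, b) with a ≥ 1 (shape–rate) is (a−1)/b = 64/8.6 ≈ 7.44.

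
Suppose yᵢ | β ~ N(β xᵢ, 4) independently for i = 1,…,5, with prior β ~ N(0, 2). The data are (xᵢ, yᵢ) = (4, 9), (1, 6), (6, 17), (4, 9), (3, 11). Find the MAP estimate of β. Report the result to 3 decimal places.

log p(β | y) = −Σ(yᵢ − βxᵢ)²/(2·4) − β²/(2·2) + const.
Setting the derivative to zero: Σxᵢ(yᵢ − βxᵢ)/4 − β/2 = 0, so β = Σxᵢyᵢ / (Σxᵢ² + σ²/τ²).
Σxᵢyᵢ = 4·9 + 1·6 + 6·17 + 4·9 + 3·11 = 213; Σxᵢ² = 78; σ²/τ² = 2.
β̂_MAP = 213 / (78 + 2) = 213/80 ≈ 2.663.

β̂_MAP = 2.663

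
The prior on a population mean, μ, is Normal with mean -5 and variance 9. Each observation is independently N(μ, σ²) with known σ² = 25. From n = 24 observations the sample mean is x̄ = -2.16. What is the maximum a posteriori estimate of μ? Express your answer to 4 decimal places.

μ̂_MAP = -2.4546

n = 24, x̄ = -2.16.
For a Normal prior and Normal likelihood with known variance, the posterior is Normal; its mode equals its mean, the precision-weighted average.
Prior precision 1/σ₀² = 1/9; data precision n/σ² = 24/25 = 0.96.
μ̂ = ((1/9)·(-5) + 0.96·(-2.16)) / (1/9 + 0.96) = (-14789/5625)/(241/225) = -14789/6025 ≈ -2.4546.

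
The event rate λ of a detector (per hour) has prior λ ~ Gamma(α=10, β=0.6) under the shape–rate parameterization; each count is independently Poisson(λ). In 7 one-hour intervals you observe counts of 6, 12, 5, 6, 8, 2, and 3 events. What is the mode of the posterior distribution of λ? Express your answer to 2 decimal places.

Σxᵢ = 6+12+5+6+8+2+3 = 42, with n = 7.
Posterior ∝ λ^9e^(−0.6λ) · λ^42e^(−7λ) = λ^51e^(−7.6λ), i.e. Gamma(shape=52, rate=7.6).
The mode of a Gamma(a, b) with a ≥ 1 (shape–rate) is (a−1)/b = 51/7.6 ≈ 6.71.

λ̂_MAP = 6.71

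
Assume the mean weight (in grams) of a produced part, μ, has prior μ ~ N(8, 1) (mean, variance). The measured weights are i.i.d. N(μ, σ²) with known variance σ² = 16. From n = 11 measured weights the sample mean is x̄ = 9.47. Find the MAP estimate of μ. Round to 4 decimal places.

μ̂_MAP = 8.5989

n = 11, x̄ = 9.47.
For a Normal prior and Normal likelihood with known variance, the posterior is Normal; its mode equals its mean, the precision-weighted average.
Prior precision 1/σ₀² = 1/1 = 1; data precision n/σ² = 11/16 = 0.6875.
μ̂ = (1·8 + 0.6875·9.47) / (1 + 0.6875) = 14.510625/1.6875 = 7739/900 ≈ 8.5989.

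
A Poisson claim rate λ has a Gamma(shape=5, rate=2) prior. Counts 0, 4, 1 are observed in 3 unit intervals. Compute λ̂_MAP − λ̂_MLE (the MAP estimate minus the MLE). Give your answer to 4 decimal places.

MAP − MLE = 0.1333

Σxᵢ = 5. Posterior is Gamma(10, 5); MAP = (10−1)/5 = 9/5 ≈ 1.80000.
MLE = x̄ = 5/3 ≈ 1.66667.
Difference = 9/5 − 5/3 = 2/15 ≈ 0.1333.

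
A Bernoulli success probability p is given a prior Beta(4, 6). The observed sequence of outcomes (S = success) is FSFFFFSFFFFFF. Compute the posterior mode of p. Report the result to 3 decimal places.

Prior: Beta(4, 6).
Data: 2 successes in 13 trials (from the sequence). The binomial likelihood contributes p^2(1−p)^11, so the posterior is Beta(4+2, 6+11) = Beta(6, 17).
For Beta(a, b) with a, b > 1 the mode is (a−1)/(a+b−2) = 5/21 ≈ 0.238.

p̂_MAP = 0.238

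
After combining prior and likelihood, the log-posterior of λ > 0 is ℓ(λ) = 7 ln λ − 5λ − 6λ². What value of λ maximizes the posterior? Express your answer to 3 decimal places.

λ̂_MAP = 0.583

ℓ'(λ) = 7/λ − 5 − 12λ. Setting this to zero and multiplying by λ: 12λ² + 5λ − 7 = 0.
λ = (−5 + √(5² + 4·12·7)) / (2·12) = (−5 + √361) / 24 = (−5 + 19)/24 = 7/12.
ℓ''(λ) = −7/λ² − 12 < 0, confirming a maximum.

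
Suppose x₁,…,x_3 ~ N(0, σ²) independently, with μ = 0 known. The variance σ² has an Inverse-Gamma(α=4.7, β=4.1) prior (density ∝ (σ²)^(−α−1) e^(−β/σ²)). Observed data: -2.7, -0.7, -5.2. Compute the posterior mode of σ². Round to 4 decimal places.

Sum of squared deviations about the known mean: SS = (-2.7−0)² + (-0.7−0)² + (-5.2−0)² = 34.82.
The Normal likelihood contributes (σ²)^(−n/2) exp(−SS/(2σ²)), so the posterior is Inverse-Gamma(α + n/2, β + SS/2) = Inverse-Gamma(6.2, 21.51).
The mode of Inverse-Gamma(a, b) is b/(a+1) = 21.51/7.2 ≈ 2.9875.

σ̂²_MAP = 2.9875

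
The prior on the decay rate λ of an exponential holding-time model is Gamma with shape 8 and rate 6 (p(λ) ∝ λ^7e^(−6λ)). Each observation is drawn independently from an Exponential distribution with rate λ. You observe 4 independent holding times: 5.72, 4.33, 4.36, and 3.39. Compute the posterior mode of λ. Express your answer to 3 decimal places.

The Exponential(rate=λ) likelihood is ∝ λ^n e^(−λΣtᵢ). Here n = 4 and Σtᵢ = 5.72 + 4.33 + 4.36 + 3.39 = 17.80.
Posterior ∝ λ^7e^(−6λ) · λ^4e^(−17.80λ) = λ^11e^(−23.80λ), i.e. Gamma(12, 23.80).
Mode = (a−1)/b = 11/23.80 ≈ 0.462.

λ̂_MAP = 0.462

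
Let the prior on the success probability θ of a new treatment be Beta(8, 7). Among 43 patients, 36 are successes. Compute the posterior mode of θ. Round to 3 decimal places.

θ̂_MAP = 0.768

Prior: Beta(8, 7).
Data: 36 successes in 43 trials. The binomial likelihood contributes θ^36(1−θ)^7, so the posterior is Beta(8+36, 7+7) = Beta(44, 14).
For Beta(a, b) with a, b > 1 the mode is (a−1)/(a+b−2) = 43/56 ≈ 0.768.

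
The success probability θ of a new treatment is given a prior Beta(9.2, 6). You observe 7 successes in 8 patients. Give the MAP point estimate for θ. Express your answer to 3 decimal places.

Prior: Beta(9.2, 6).
Data: 7 successes in 8 trials. The binomial likelihood contributes θ^7(1−θ)^1, so the posterior is Beta(9.2+7, 6+1) = Beta(16.2, 7).
For Beta(a, b) with a, b > 1 the mode is (a−1)/(a+b−2) = 15.2/21.2 ≈ 0.717.

θ̂_MAP = 0.717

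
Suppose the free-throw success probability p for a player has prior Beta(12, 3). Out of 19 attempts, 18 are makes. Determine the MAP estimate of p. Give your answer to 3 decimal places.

Prior: Beta(12, 3).
Data: 18 successes in 19 trials. The binomial likelihood contributes p^18(1−p)^1, so the posterior is Beta(12+18, 3+1) = Beta(30, 4).
For Beta(a, b) with a, b > 1 the mode is (a−1)/(a+b−2) = 29/32 ≈ 0.906.

p̂_MAP = 0.906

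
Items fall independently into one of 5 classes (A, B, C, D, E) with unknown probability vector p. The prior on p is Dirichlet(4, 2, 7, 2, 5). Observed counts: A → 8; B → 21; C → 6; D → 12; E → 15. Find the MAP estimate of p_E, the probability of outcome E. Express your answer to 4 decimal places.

The posterior is Dirichlet(αᵢ + nᵢ) = Dirichlet(12, 23, 13, 14, 20).
For a Dirichlet(a₁,…,a_K) with all aᵢ > 1, the mode has j-th component (aⱼ − 1)/(Σaᵢ − K).
Here Σaᵢ = 82 and K = 5, so p_E = (20 − 1)/(82 − 5) = 19/77 ≈ 0.2468.

MAP estimate of p_E = 0.2468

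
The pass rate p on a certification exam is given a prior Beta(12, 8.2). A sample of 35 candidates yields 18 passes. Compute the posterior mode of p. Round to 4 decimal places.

Prior: Beta(12, 8.2).
Data: 18 successes in 35 trials. The binomial likelihood contributes p^18(1−p)^17, so the posterior is Beta(12+18, 8.2+17) = Beta(30, 25.2).
For Beta(a, b) with a, b > 1 the mode is (a−1)/(a+b−2) = 29/53.2 ≈ 0.5451.

p̂_MAP = 0.5451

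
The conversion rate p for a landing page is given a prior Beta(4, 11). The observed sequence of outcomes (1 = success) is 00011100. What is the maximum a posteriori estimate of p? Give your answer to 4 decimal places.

p̂_MAP = 0.2857

Prior: Beta(4, 11).
Data: 3 successes in 8 trials (from the sequence). The binomial likelihood contributes p^3(1−p)^5, so the posterior is Beta(4+3, 11+5) = Beta(7, 16).
For Beta(a, b) with a, b > 1 the mode is (a−1)/(a+b−2) = 6/21 ≈ 0.2857.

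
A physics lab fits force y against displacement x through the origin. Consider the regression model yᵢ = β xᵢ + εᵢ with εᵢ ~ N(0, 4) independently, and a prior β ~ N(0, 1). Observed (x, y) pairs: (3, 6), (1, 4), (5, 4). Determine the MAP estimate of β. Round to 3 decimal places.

β̂_MAP = 1.077

log p(β | y) = −Σ(yᵢ − βxᵢ)²/(2·4) − β²/(2·1) + const.
Setting the derivative to zero: Σxᵢ(yᵢ − βxᵢ)/4 − β/1 = 0, so β = Σxᵢyᵢ / (Σxᵢ² + σ²/τ²).
Σxᵢyᵢ = 3·6 + 1·4 + 5·4 = 42; Σxᵢ² = 35; σ²/τ² = 4.
β̂_MAP = 42 / (35 + 4) = 42/39 ≈ 1.077.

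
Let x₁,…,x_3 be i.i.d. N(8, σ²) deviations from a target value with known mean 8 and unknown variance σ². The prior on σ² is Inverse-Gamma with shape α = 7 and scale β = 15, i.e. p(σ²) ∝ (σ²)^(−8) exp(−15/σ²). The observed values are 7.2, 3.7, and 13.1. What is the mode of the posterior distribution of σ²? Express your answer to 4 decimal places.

σ̂²_MAP = 3.9547

Sum of squared deviations about the known mean: SS = (7.2−8)² + (3.7−8)² + (13.1−8)² = 45.14.
The Normal likelihood contributes (σ²)^(−n/2) exp(−SS/(2σ²)), so the posterior is Inverse-Gamma(α + n/2, β + SS/2) = Inverse-Gamma(8.5, 37.57).
The mode of Inverse-Gamma(a, b) is b/(a+1) = 37.57/9.5 ≈ 3.9547.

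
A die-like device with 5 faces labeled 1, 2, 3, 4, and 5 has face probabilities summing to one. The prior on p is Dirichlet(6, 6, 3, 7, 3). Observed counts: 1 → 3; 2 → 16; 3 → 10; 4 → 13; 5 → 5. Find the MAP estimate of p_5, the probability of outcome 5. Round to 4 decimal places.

The posterior is Dirichlet(αᵢ + nᵢ) = Dirichlet(9, 22, 13, 20, 8).
For a Dirichlet(a₁,…,a_K) with all aᵢ > 1, the mode has j-th component (aⱼ − 1)/(Σaᵢ − K).
Here Σaᵢ = 72 and K = 5, so p_5 = (8 − 1)/(72 − 5) = 7/67 ≈ 0.1045.

MAP estimate: 0.1045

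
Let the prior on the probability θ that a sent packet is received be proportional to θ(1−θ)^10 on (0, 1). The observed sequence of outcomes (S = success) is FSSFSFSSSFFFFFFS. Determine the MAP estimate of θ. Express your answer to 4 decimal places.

The prior density ∝ θ(1−θ)^10 is the kernel of Beta(2, 11).
Data: 7 successes in 16 trials (from the sequence). The binomial likelihood contributes θ^7(1−θ)^9, so the posterior is Beta(2+7, 11+9) = Beta(9, 20).
For Beta(a, b) with a, b > 1 the mode is (a−1)/(a+b−2) = 8/27 ≈ 0.2963.

θ̂_MAP = 0.2963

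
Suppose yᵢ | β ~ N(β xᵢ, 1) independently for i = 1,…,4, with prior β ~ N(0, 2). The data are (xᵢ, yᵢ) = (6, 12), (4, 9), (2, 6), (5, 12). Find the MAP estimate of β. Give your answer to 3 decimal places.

β̂_MAP = 2.209

log p(β | y) = −Σ(yᵢ − βxᵢ)²/(2·1) − β²/(2·2) + const.
Setting the derivative to zero: Σxᵢ(yᵢ − βxᵢ)/1 − β/2 = 0, so β = Σxᵢyᵢ / (Σxᵢ² + σ²/τ²).
Σxᵢyᵢ = 6·12 + 4·9 + 2·6 + 5·12 = 180; Σxᵢ² = 81; σ²/τ² = 0.5.
β̂_MAP = 180 / (81 + 0.5) = 180/81.5 ≈ 2.209.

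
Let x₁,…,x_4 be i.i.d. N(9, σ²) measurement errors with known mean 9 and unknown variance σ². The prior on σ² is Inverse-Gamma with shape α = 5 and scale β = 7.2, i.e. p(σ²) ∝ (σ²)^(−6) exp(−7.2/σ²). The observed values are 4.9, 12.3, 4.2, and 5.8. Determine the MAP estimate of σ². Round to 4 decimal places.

σ̂²_MAP = 4.7113

Sum of squared deviations about the known mean: SS = (4.9−9)² + (12.3−9)² + (4.2−9)² + (5.8−9)² = 60.98.
The Normal likelihood contributes (σ²)^(−n/2) exp(−SS/(2σ²)), so the posterior is Inverse-Gamma(α + n/2, β + SS/2) = Inverse-Gamma(7, 37.69).
The mode of Inverse-Gamma(a, b) is b/(a+1) = 37.69/8 ≈ 4.7113.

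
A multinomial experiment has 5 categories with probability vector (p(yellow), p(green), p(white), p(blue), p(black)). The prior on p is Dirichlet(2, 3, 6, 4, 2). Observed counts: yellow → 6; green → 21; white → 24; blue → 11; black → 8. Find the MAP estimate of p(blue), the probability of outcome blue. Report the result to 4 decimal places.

MAP estimate of p(blue) = 0.1707

The posterior is Dirichlet(αᵢ + nᵢ) = Dirichlet(8, 24, 30, 15, 10).
For a Dirichlet(a₁,…,a_K) with all aᵢ > 1, the mode has j-th component (aⱼ − 1)/(Σaᵢ − K).
Here Σaᵢ = 87 and K = 5, so p(blue) = (15 − 1)/(87 − 5) = 14/82 ≈ 0.1707.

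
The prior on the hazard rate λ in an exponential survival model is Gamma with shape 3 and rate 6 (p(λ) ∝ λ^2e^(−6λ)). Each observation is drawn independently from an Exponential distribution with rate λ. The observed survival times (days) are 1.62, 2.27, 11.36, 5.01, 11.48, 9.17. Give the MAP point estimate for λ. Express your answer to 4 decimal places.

The Exponential(rate=λ) likelihood is ∝ λ^n e^(−λΣtᵢ). Here n = 6 and Σtᵢ = 1.62 + 2.27 + 11.36 + 5.01 + 11.48 + 9.17 = 40.91.
Posterior ∝ λ^2e^(−6λ) · λ^6e^(−40.91λ) = λ^8e^(−46.91λ), i.e. Gamma(9, 46.91).
Mode = (a−1)/b = 8/46.91 ≈ 0.1705.

λ̂_MAP = 0.1705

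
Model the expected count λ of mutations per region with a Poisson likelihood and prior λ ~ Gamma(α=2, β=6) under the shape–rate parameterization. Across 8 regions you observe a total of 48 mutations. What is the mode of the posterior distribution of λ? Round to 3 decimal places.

λ̂_MAP = 3.500

Σxᵢ = 48, n = 8.
Posterior ∝ λe^(−6λ) · λ^48e^(−8λ) = λ^49e^(−14λ), i.e. Gamma(shape=50, rate=14).
The mode of a Gamma(a, b) with a ≥ 1 (shape–rate) is (a−1)/b = 49/14 ≈ 3.500.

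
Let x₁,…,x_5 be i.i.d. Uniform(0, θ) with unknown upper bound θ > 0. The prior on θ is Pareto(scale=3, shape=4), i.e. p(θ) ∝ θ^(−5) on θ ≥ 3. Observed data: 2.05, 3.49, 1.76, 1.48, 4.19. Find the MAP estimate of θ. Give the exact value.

θ̂_MAP = 4.19

The Uniform(0, θ) likelihood is θ^(−n) for θ ≥ max(xᵢ), zero otherwise. Here max(xᵢ) = 4.19.
Posterior ∝ θ^(−5) · θ^(−5) = θ^(−10) on θ ≥ max(3, 4.19) = 4.19.
This density is strictly decreasing in θ, so the posterior mode lies at the lower boundary of the support.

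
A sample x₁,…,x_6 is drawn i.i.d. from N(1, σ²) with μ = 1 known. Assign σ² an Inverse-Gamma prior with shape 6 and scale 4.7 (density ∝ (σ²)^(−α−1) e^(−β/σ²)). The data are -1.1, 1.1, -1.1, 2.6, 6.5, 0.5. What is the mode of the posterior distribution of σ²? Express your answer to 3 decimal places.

σ̂²_MAP = 2.565

Sum of squared deviations about the known mean: SS = (-1.1−1)² + (1.1−1)² + (-1.1−1)² + (2.6−1)² + (6.5−1)² + (0.5−1)² = 41.89.
The Normal likelihood contributes (σ²)^(−n/2) exp(−SS/(2σ²)), so the posterior is Inverse-Gamma(α + n/2, β + SS/2) = Inverse-Gamma(9, 25.645).
The mode of Inverse-Gamma(a, b) is b/(a+1) = 25.645/10 ≈ 2.565.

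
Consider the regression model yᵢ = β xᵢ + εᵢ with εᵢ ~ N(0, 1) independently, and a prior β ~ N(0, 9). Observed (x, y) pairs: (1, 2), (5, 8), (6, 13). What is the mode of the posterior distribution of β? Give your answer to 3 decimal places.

β̂_MAP = 1.932

log p(β | y) = −Σ(yᵢ − βxᵢ)²/(2·1) − β²/(2·9) + const.
Setting the derivative to zero: Σxᵢ(yᵢ − βxᵢ)/1 − β/9 = 0, so β = Σxᵢyᵢ / (Σxᵢ² + σ²/τ²).
Σxᵢyᵢ = 1·2 + 5·8 + 6·13 = 120; Σxᵢ² = 62; σ²/τ² = 1/9.
β̂_MAP = 120 / (62 + 1/9) = 120/(559/9) = 1080/559 ≈ 1.932.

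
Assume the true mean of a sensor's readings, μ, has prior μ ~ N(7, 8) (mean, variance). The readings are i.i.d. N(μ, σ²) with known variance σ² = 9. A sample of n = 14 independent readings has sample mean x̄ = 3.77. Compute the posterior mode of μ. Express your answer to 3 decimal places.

n = 14, x̄ = 3.77.
For a Normal prior and Normal likelihood with known variance, the posterior is Normal; its mode equals its mean, the precision-weighted average.
Prior precision 1/σ₀² = 1/8 = 0.125; data precision n/σ² = 14/9.
μ̂ = (0.125·7 + (14/9)·3.77) / (0.125 + 14/9) = (12131/1800)/(121/72) = 12131/3025 ≈ 4.010.

μ̂_MAP = 4.010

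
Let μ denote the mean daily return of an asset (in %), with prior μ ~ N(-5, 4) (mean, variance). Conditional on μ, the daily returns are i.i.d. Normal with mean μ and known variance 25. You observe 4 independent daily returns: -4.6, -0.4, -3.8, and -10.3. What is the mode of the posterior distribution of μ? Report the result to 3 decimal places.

n = 4; x̄ = ((-4.6) + (-0.4) + (-3.8) + (-10.3))/4 = -19.1/4 = -4.775.
For a Normal prior and Normal likelihood with known variance, the posterior is Normal; its mode equals its mean, the precision-weighted average.
Prior precision 1/σ₀² = 1/4 = 0.25; data precision n/σ² = 4/25 = 0.16.
μ̂ = (0.25·(-5) + 0.16·(-4.775)) / (0.25 + 0.16) = (-2.014)/0.41 = -1007/205 ≈ -4.912.

μ̂_MAP = -4.912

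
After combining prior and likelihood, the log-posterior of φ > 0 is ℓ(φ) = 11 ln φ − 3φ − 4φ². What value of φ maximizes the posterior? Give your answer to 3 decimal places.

φ̂_MAP = 1.000

ℓ'(φ) = 11/φ − 3 − 8φ. Setting this to zero and multiplying by φ: 8φ² + 3φ − 11 = 0.
φ = (−3 + √(3² + 4·8·11)) / (2·8) = (−3 + √361) / 16 = (−3 + 19)/16 = 1.
ℓ''(φ) = −11/φ² − 8 < 0, confirming a maximum.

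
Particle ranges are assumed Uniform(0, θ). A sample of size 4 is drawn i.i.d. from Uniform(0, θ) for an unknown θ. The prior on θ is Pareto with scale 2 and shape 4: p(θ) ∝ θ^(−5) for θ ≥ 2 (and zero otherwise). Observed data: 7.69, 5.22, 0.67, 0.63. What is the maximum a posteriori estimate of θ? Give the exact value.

The Uniform(0, θ) likelihood is θ^(−n) for θ ≥ max(xᵢ), zero otherwise. Here max(xᵢ) = 7.69.
Posterior ∝ θ^(−5) · θ^(−4) = θ^(−9) on θ ≥ max(2, 7.69) = 7.69.
This density is strictly decreasing in θ, so the posterior mode lies at the lower boundary of the support.

θ̂_MAP = 7.69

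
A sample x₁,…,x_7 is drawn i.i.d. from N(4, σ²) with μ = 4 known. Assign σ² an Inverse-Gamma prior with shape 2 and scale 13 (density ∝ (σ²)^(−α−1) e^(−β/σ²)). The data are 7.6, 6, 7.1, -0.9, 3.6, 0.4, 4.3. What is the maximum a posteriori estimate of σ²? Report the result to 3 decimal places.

σ̂²_MAP = 6.907

Sum of squared deviations about the known mean: SS = (7.6−4)² + (6−4)² + (7.1−4)² + (-0.9−4)² + (3.6−4)² + (0.4−4)² + (4.3−4)² = 63.79.
The Normal likelihood contributes (σ²)^(−n/2) exp(−SS/(2σ²)), so the posterior is Inverse-Gamma(α + n/2, β + SS/2) = Inverse-Gamma(5.5, 44.895).
The mode of Inverse-Gamma(a, b) is b/(a+1) = 44.895/6.5 ≈ 6.907.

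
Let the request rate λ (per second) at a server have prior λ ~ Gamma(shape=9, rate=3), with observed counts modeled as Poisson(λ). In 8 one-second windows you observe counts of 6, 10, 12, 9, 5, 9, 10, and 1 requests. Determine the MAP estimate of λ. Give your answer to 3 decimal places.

λ̂_MAP = 6.364

Σxᵢ = 6+10+12+9+5+9+10+1 = 62, with n = 8.
Posterior ∝ λ^8e^(−3λ) · λ^62e^(−8λ) = λ^70e^(−11λ), i.e. Gamma(shape=71, rate=11).
The mode of a Gamma(a, b) with a ≥ 1 (shape–rate) is (a−1)/b = 70/11 ≈ 6.364.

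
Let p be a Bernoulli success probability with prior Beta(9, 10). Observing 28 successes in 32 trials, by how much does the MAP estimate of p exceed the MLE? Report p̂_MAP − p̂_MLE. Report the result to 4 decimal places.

Posterior is Beta(37, 14); MAP = (37−1)/(51−2) = 36/49 ≈ 0.73469.
MLE ignores the prior: p̂_MLE = k/n = 28/32 ≈ 0.87500.
Difference = 36/49 − 28/32 = -55/392 ≈ -0.1403.

MAP − MLE = -0.1403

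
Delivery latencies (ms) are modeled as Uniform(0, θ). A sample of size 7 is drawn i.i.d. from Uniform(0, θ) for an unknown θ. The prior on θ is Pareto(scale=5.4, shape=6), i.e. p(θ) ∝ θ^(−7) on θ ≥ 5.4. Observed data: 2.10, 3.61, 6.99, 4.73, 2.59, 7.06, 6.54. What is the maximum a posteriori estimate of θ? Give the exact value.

The Uniform(0, θ) likelihood is θ^(−n) for θ ≥ max(xᵢ), zero otherwise. Here max(xᵢ) = 7.06.
Posterior ∝ θ^(−7) · θ^(−7) = θ^(−14) on θ ≥ max(5.4, 7.06) = 7.06.
This density is strictly decreasing in θ, so the posterior mode lies at the lower boundary of the support.

θ̂_MAP = 7.06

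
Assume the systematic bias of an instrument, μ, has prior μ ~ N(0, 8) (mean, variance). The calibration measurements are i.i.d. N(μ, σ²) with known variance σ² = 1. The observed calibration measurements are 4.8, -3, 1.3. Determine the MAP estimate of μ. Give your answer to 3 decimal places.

n = 3; x̄ = (4.8 + (-3) + 1.3)/3 = 3.1/3 = 31/30 ≈ 1.0333.
For a Normal prior and Normal likelihood with known variance, the posterior is Normal; its mode equals its mean, the precision-weighted average.
Prior precision 1/σ₀² = 1/8 = 0.125; data precision n/σ² = 3/1 = 3.
μ̂ = (0.125·0 + 3·(31/30)) / (0.125 + 3) = 3.1/3.125 = 0.992.

μ̂_MAP = 0.992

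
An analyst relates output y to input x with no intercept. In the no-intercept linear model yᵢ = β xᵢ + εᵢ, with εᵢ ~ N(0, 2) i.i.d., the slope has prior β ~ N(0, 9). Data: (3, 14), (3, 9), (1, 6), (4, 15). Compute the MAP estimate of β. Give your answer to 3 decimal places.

log p(β | y) = −Σ(yᵢ − βxᵢ)²/(2·2) − β²/(2·9) + const.
Setting the derivative to zero: Σxᵢ(yᵢ − βxᵢ)/2 − β/9 = 0, so β = Σxᵢyᵢ / (Σxᵢ² + σ²/τ²).
Σxᵢyᵢ = 3·14 + 3·9 + 1·6 + 4·15 = 135; Σxᵢ² = 35; σ²/τ² = 2/9.
β̂_MAP = 135 / (35 + 2/9) = 135/(317/9) = 1215/317 ≈ 3.833.

β̂_MAP = 3.833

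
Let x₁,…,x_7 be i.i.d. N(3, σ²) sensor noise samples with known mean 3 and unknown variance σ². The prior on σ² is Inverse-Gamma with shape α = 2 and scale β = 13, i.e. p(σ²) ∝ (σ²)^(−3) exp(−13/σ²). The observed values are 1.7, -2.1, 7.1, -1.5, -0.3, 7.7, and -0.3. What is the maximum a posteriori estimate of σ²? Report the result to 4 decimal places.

Sum of squared deviations about the known mean: SS = (1.7−3)² + (-2.1−3)² + (7.1−3)² + (-1.5−3)² + (-0.3−3)² + (7.7−3)² + (-0.3−3)² = 108.63.
The Normal likelihood contributes (σ²)^(−n/2) exp(−SS/(2σ²)), so the posterior is Inverse-Gamma(α + n/2, β + SS/2) = Inverse-Gamma(5.5, 67.315).
The mode of Inverse-Gamma(a, b) is b/(a+1) = 67.315/6.5 ≈ 10.3562.

σ̂²_MAP = 10.3562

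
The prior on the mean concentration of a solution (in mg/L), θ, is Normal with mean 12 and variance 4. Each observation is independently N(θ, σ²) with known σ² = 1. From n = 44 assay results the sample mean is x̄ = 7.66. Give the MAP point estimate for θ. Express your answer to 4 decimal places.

θ̂_MAP = 7.6845

n = 44, x̄ = 7.66.
For a Normal prior and Normal likelihood with known variance, the posterior is Normal; its mode equals its mean, the precision-weighted average.
Prior precision 1/σ₀² = 1/4 = 0.25; data precision n/σ² = 44/1 = 44.
θ̂ = (0.25·12 + 44·7.66) / (0.25 + 44) = 340.04/44.25 = 34004/4425 ≈ 7.6845.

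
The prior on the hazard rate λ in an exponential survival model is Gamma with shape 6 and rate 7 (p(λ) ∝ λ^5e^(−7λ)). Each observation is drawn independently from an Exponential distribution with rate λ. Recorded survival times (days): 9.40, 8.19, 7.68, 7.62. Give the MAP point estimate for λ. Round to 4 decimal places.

The Exponential(rate=λ) likelihood is ∝ λ^n e^(−λΣtᵢ). Here n = 4 and Σtᵢ = 9.40 + 8.19 + 7.68 + 7.62 = 32.89.
Posterior ∝ λ^5e^(−7λ) · λ^4e^(−32.89λ) = λ^9e^(−39.89λ), i.e. Gamma(10, 39.89).
Mode = (a−1)/b = 9/39.89 ≈ 0.2256.

λ̂_MAP = 0.2256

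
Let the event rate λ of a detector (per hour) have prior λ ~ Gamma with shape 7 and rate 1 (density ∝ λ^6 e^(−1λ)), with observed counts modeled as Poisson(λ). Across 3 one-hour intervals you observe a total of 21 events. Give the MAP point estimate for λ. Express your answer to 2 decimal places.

λ̂_MAP = 6.75

Σxᵢ = 21, n = 3.
Posterior ∝ λ^6e^(−1λ) · λ^21e^(−3λ) = λ^27e^(−4λ), i.e. Gamma(shape=28, rate=4).
The mode of a Gamma(a, b) with a ≥ 1 (shape–rate) is (a−1)/b = 27/4 ≈ 6.75.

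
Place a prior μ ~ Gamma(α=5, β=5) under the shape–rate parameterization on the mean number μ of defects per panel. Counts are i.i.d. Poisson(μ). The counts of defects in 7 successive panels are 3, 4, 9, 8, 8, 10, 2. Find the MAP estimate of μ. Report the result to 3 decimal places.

Σxᵢ = 3+4+9+8+8+10+2 = 44, with n = 7.
Posterior ∝ μ^4e^(−5μ) · μ^44e^(−7μ) = μ^48e^(−12μ), i.e. Gamma(shape=49, rate=12).
The mode of a Gamma(a, b) with a ≥ 1 (shape–rate) is (a−1)/b = 48/12 ≈ 4.000.

μ̂_MAP = 4.000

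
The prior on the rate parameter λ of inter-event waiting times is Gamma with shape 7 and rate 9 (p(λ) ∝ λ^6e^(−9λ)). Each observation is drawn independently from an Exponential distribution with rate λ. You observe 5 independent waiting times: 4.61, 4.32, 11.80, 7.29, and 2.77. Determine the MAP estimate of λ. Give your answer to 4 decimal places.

The Exponential(rate=λ) likelihood is ∝ λ^n e^(−λΣtᵢ). Here n = 5 and Σtᵢ = 4.61 + 4.32 + 11.80 + 7.29 + 2.77 = 30.79.
Posterior ∝ λ^6e^(−9λ) · λ^5e^(−30.79λ) = λ^11e^(−39.79λ), i.e. Gamma(12, 39.79).
Mode = (a−1)/b = 11/39.79 ≈ 0.2765.

λ̂_MAP = 0.2765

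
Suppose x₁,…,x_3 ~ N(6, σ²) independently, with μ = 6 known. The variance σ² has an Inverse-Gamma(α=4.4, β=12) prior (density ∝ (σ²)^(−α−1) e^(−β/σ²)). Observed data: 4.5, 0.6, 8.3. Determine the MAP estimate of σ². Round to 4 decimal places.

σ̂²_MAP = 4.3986

Sum of squared deviations about the known mean: SS = (4.5−6)² + (0.6−6)² + (8.3−6)² = 36.7.
The Normal likelihood contributes (σ²)^(−n/2) exp(−SS/(2σ²)), so the posterior is Inverse-Gamma(α + n/2, β + SS/2) = Inverse-Gamma(5.9, 30.35).
The mode of Inverse-Gamma(a, b) is b/(a+1) = 30.35/6.9 ≈ 4.3986.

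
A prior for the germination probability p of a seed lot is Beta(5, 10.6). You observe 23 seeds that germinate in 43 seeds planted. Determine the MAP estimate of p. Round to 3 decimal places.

Prior: Beta(5, 10.6).
Data: 23 successes in 43 trials. The binomial likelihood contributes p^23(1−p)^20, so the posterior is Beta(5+23, 10.6+20) = Beta(28, 30.6).
For Beta(a, b) with a, b > 1 the mode is (a−1)/(a+b−2) = 27/56.6 ≈ 0.477.

p̂_MAP = 0.477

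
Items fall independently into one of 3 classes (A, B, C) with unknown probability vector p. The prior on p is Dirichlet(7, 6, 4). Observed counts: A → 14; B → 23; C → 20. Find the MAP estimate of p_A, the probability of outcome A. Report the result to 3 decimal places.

MAP estimate of p_A = 0.282

The posterior is Dirichlet(αᵢ + nᵢ) = Dirichlet(21, 29, 24).
For a Dirichlet(a₁,…,a_K) with all aᵢ > 1, the mode has j-th component (aⱼ − 1)/(Σaᵢ − K).
Here Σaᵢ = 74 and K = 3, so p_A = (21 − 1)/(74 − 3) = 20/71 ≈ 0.282.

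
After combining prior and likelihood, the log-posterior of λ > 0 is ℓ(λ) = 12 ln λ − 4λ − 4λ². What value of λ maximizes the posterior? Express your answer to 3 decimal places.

ℓ'(λ) = 12/λ − 4 − 8λ. Setting this to zero and multiplying by λ: 8λ² + 4λ − 12 = 0.
λ = (−4 + √(4² + 4·8·12)) / (2·8) = (−4 + √400) / 16 = (−4 + 20)/16 = 1.
ℓ''(λ) = −12/λ² − 8 < 0, confirming a maximum.

λ̂_MAP = 1.000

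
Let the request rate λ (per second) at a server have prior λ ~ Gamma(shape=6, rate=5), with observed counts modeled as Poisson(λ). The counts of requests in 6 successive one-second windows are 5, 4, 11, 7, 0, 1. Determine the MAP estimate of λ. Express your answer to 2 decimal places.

λ̂_MAP = 3.00

Σxᵢ = 5+4+11+7+0+1 = 28, with n = 6.
Posterior ∝ λ^5e^(−5λ) · λ^28e^(−6λ) = λ^33e^(−11λ), i.e. Gamma(shape=34, rate=11).
The mode of a Gamma(a, b) with a ≥ 1 (shape–rate) is (a−1)/b = 33/11 ≈ 3.00.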